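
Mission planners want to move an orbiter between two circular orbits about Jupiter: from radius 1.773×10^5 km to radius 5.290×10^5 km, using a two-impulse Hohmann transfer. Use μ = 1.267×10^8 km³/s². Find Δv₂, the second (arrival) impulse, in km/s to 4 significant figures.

Transfer-ellipse semi-major axis a_t = (r₁ + r₂)/2 = (1.773×10^5 + 5.290×10^5)/2 = 3.5315×10^5 km.
On the circular orbit at r = 5.290×10^5 km, v_c = √(μ/r) = 15.48 km/s.
Transfer-orbit speed at the same r (vis-viva, a = a_t): v_t = √[μ(2/r − 1/a_t)] = 10.97 km/s.
Δv₂ = |v_t − v_c| = |10.97 − 15.48| = 4.510 km/s.

Δv₂ = 4.510 km/s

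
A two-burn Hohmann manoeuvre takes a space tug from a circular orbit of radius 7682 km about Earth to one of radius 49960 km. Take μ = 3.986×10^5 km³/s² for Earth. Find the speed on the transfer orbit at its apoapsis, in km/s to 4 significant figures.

v = 1.458 km/s

The Hohmann ellipse has a_t = (r₁ + r₂)/2 = 28821 km.
At apoapsis, r = 49960 km.
From the vis-viva equation, v = √[μ(2/r − 1/a_t)] = 1.458 km/s.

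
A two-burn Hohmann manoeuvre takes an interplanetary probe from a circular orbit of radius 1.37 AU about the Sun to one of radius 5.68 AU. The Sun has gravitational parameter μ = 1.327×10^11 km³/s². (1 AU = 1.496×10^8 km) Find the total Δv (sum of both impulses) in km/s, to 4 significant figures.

In km: r₁ = 1.37 × 1.496×10^8 = 2.04952×10^8 km; r₂ = 5.68 × 1.496×10^8 = 8.49728×10^8 km.
Semi-major axis of the transfer orbit: a_t = (2.04952×10^8 + 8.49728×10^8)/2 = 5.2734×10^8 km.
At r₁ the circular-orbit speed is v₁ = √(μ/r₁) = 25.445 km/s.
Transfer-orbit speed at r₁ (vis-viva): v_p = √[μ(2/r₁ − 1/a_t)] = 32.300 km/s.
First burn Δv₁ = |v_p − v₁| = 6.855 km/s.
Circular speed at r₂: v₂ = √(μ/r₂) = 12.497 km/s.
Transfer-orbit speed at r₂: v_a = √[μ(2/r₂ − 1/a_t)] = 7.7907 km/s.
Second burn Δv₂ = |v₂ − v_a| = 4.706 km/s.
Δv = Δv₁ + Δv₂ = 6.855 + 4.706 = 11.56 km/s.

Δv = 11.56 km/s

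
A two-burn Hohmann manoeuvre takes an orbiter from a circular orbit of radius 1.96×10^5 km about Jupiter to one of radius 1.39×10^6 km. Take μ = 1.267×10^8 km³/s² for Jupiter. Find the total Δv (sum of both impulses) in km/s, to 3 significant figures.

Δv = 13.0 km/s

Transfer-ellipse semi-major axis a_t = (r₁ + r₂)/2 = (1.960×10^5 + 1.390×10^6)/2 = 7.930×10^5 km.
Circular speed at r₁: v₁ = √(μ/r₁) = √(1.267×10^8/1.960×10^5) = 25.425 km/s.
On the transfer ellipse at r₁, vis-viva equation gives v_p = √[μ(2/r₁ − 1/a_t)] = 33.661 km/s.
First burn Δv₁ = |v_p − v₁| = 8.236 km/s.
Circular speed at r₂: v₂ = √(μ/r₂) = 9.547 km/s.
Transfer-orbit speed at r₂: v_a = √[μ(2/r₂ − 1/a_t)] = 4.746 km/s.
Second burn Δv₂ = |v₂ − v_a| = 4.801 km/s.
Total Δv = Δv₁ + Δv₂ = 13.04 km/s.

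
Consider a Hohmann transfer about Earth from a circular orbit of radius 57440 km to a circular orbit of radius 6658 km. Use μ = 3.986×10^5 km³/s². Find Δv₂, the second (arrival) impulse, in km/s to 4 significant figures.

Δv₂ = 2.621 km/s

The Hohmann ellipse has a_t = (r₁ + r₂)/2 = 32049 km.
Circular speed at r = 6658 km: v_c = √(μ/r) = 7.7374 km/s.
Transfer-orbit speed at the same r (vis-viva, a = a_t): v_t = √[μ(2/r − 1/a_t)] = 10.358 km/s.
Δv₂ = |v_t − v_c| = |10.358 − 7.7374| = 2.621 km/s.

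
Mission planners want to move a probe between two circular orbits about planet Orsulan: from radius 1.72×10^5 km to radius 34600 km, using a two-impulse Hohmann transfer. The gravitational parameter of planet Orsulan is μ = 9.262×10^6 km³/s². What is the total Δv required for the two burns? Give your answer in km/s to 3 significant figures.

Δv = 7.84 km/s

Semi-major axis of the transfer orbit: a_t = (1.720×10^5 + 34600)/2 = 1.033×10^5 km.
At r₁ the circular-orbit speed is v₁ = √(μ/r₁) = 7.338 km/s.
Transfer-orbit speed at r₁ (vis-viva): v_a = √[μ(2/r₁ − 1/a_t)] = 4.247 km/s.
First burn Δv₁ = |v_a − v₁| = 3.091 km/s.
Circular speed at r₂: v₂ = √(μ/r₂) = 16.361 km/s.
Transfer-orbit speed at r₂: v_p = √[μ(2/r₂ − 1/a_t)] = 21.112 km/s.
Second burn Δv₂ = |v₂ − v_p| = 4.751 km/s.
Δv = Δv₁ + Δv₂ = 3.091 + 4.751 = 7.842 km/s.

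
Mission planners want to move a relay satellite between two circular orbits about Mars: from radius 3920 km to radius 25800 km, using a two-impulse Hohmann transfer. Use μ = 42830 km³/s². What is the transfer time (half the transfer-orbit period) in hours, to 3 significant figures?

t = 7.64 hours

Transfer-ellipse semi-major axis a_t = (r₁ + r₂)/2 = (3920 + 25800)/2 = 14860 km.
By Kepler's third law the transfer-orbit period is T = 2π√(a_t³/μ), so t = T/2 = 27500 s.
Converting: 27500 s ÷ 3600 s/hour = 7.64 hours.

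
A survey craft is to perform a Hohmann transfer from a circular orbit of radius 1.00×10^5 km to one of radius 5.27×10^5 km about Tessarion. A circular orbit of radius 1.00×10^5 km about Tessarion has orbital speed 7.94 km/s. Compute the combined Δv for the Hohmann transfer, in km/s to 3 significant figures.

From the circular-orbit relation v² = μ/r at r = 1.00×10^5 km: μ = v²r = (7.94)² × 1.00×10^5 = 6.30436×10^6 km³/s².
Semi-major axis of the transfer orbit: a_t = (1.000×10^5 + 5.270×10^5)/2 = 3.135×10^5 km.
At r₁ the circular-orbit speed is v₁ = √(μ/r₁) = 7.9400 km/s.
On the transfer ellipse at r₁, vis-viva gives v_p = √[μ(2/r₁ − 1/a_t)] = 10.295 km/s.
First burn Δv₁ = |v_p − v₁| = 2.355 km/s.
Circular speed at r₂: v₂ = √(μ/r₂) = 3.4587 km/s.
Transfer-orbit speed at r₂: v_a = √[μ(2/r₂ − 1/a_t)] = 1.9534 km/s.
Second burn Δv₂ = |v₂ − v_a| = 1.505 km/s.
Δv = Δv₁ + Δv₂ = 2.355 + 1.505 = 3.860 km/s.

Δv = 3.86 km/s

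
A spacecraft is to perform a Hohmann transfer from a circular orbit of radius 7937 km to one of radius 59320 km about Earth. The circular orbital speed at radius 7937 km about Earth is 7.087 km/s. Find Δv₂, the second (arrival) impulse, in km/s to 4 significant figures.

Δv₂ = 1.333 km/s

From the circular-orbit relation v² = μ/r at r = 7937 km: μ = v²r = (7.087)² × 7937 = 3.98640×10^5 km³/s².
Transfer-ellipse semi-major axis a_t = (r₁ + r₂)/2 = (7937 + 59320)/2 = 33628.5 km.
Circular speed at r = 59320 km: v_c = √(μ/r) = 2.592 km/s.
Vis-viva on the transfer ellipse at r = 59320 km gives v_t = √[μ(2/r − 1/a_t)] = 1.259 km/s.
Δv₂ = |v_t − v_c| = |1.259 − 2.592| = 1.333 km/s.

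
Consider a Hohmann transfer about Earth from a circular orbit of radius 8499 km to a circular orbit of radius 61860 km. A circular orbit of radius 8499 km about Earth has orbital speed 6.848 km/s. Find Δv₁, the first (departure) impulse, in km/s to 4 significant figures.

From the circular-orbit relation v² = μ/r at r = 8499 km: μ = v²r = (6.848)² × 8499 = 3.98561×10^5 km³/s².
The Hohmann ellipse has a_t = (r₁ + r₂)/2 = 35179.5 km.
On the circular orbit at r = 8499 km, v_c = √(μ/r) = 6.848 km/s.
Vis-viva on the transfer ellipse at r = 8499 km gives v_t = √[μ(2/r − 1/a_t)] = 9.081 km/s.
Δv₁ = |v_t − v_c| = |9.081 − 6.848| = 2.233 km/s.

Δv₁ = 2.233 km/s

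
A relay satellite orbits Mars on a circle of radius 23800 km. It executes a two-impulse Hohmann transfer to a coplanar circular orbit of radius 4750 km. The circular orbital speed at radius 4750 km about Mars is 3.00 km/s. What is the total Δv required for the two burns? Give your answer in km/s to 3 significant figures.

Δv = 1.44 km/s

From the circular-orbit relation v² = μ/r at r = 4750 km: μ = v²r = (3.00)² × 4750 = 42750.0 km³/s².
Transfer-ellipse semi-major axis a_t = (r₁ + r₂)/2 = (23800 + 4750)/2 = 14275 km.
Circular speed at r₁: v₁ = √(μ/r₁) = √(42750.0/23800) = 1.3402 km/s.
Transfer-orbit speed at r₁ (v² = μ(2/r − 1/a)): v_a = √[μ(2/r₁ − 1/a_t)] = 0.77310 km/s.
First burn Δv₁ = |v_a − v₁| = 0.5671 km/s.
At r₂, v₂ = √(μ/r₂) = 3.0000 km/s.
Transfer-orbit speed at r₂: v_p = √[μ(2/r₂ − 1/a_t)] = 3.8737 km/s.
Second burn Δv₂ = |v₂ − v_p| = 0.8737 km/s.
Δv = Δv₁ + Δv₂ = 0.5671 + 0.8737 = 1.441 km/s.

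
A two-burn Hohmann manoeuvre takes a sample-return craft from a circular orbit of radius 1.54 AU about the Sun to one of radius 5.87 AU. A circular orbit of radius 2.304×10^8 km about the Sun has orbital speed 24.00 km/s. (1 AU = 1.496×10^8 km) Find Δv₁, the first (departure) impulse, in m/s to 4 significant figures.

Δv₁ = 6209 m/s

From the circular-orbit relation v² = μ/r at r = 2.304×10^8 km: μ = v²r = (24.00)² × 2.304×10^8 = 1.32710×10^11 km³/s².
In km: r₁ = 1.54 × 1.496×10^8 = 2.30384×10^8 km; r₂ = 5.87 × 1.496×10^8 = 8.78152×10^8 km.
The Hohmann ellipse has a_t = (r₁ + r₂)/2 = 5.54268×10^8 km.
Circular speed at r = 2.30384×10^8 km: v_c = √(μ/r) = 24.001 km/s.
Transfer-orbit speed at the same r (vis-viva, a = a_t): v_t = √[μ(2/r − 1/a_t)] = 30.210 km/s.
Δv₁ = |v_t − v_c| = |30.210 − 24.001| = 6.209 km/s.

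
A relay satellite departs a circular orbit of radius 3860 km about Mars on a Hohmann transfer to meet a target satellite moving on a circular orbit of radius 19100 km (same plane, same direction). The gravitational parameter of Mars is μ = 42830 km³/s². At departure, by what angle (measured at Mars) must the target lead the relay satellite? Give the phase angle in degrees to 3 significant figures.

The Hohmann ellipse has a_t = (r₁ + r₂)/2 = 11480 km.
Transfer time t = π√(a_t³/μ) = 18670 s.
Target angular speed ω₂ = √(μ/r₂³) = 7.840×10^-5 rad/s.
Angle swept by the target during transfer: ω₂·t = 1.464 rad = 83.88°.
Arrival is 180° from departure on the ellipse, so φ = 180° − 83.88° = 96.1°.

φ = 96.1°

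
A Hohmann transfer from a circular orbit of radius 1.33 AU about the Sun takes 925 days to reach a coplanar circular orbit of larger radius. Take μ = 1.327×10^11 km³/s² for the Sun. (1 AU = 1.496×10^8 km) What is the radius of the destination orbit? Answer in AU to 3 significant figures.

r₂ = 4.57 AU

In km: r₁ = 1.33 × 1.496×10^8 = 1.98968×10^8 km.
Transfer time t = 925 days = 7.992×10^7 s, and t = π√(a_t³/μ).
So a_t = (μ t²/π²)^(1/3) = (1.327×10^11 × (7.992×10^7)² / π²)^(1/3) = 4.4119×10^8 km.
Since a_t = (r₁ + r₂)/2, r₂ = 2a_t − r₁ = 2×4.4119×10^8 − 1.98968×10^8 = 6.83412×10^8 km.
In AU: r₂ = 6.83412×10^8 / 1.496×10^8 = 4.57 AU.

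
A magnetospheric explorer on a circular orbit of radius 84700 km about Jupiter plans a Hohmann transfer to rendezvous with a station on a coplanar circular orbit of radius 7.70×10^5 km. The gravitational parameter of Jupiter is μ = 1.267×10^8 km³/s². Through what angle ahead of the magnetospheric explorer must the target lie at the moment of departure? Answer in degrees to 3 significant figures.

Semi-major axis of the transfer orbit: a_t = (84700 + 7.700×10^5)/2 = 4.2735×10^5 km.
Transfer time t = π√(a_t³/μ) = 77972 s.
Target angular speed ω₂ = √(μ/r₂³) = 1.6659×10^-5 rad/s.
Angle swept by the target during transfer: ω₂·t = 1.2989 rad = 74.42°.
Arrival is 180° from departure on the ellipse, so φ = 180° − 74.42° = 106°.

φ = 106°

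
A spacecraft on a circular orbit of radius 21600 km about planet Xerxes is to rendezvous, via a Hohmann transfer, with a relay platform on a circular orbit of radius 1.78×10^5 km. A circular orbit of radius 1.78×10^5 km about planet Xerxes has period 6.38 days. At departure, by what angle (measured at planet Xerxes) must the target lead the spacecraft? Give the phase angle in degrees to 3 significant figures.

From Kepler's third law T² = 4π²r³/μ at r = 1.78×10^5 km, T = 6.38 days = 6.38 × 86400 s = 5.51232×10^5 s: μ = 4π²r³/T² = 7.32742×10^5 km³/s².
The Hohmann ellipse has a_t = (r₁ + r₂)/2 = 99800 km.
Transfer time t = π√(a_t³/μ) = 1.157×10^5 s.
Target angular speed ω₂ = √(μ/r₂³) = 1.140×10^-5 rad/s.
Angle swept by the target during transfer: ω₂·t = 1.319 rad = 75.57°.
Arrival is 180° from departure on the ellipse, so φ = 180° − 75.57° = 104°.

φ = 104°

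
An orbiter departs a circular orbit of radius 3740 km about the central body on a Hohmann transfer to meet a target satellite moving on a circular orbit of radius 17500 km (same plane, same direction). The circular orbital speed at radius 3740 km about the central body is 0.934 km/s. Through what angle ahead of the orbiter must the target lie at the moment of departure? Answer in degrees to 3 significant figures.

φ = 94.9°

From the circular-orbit relation v² = μ/r at r = 3740 km: μ = v²r = (0.934)² × 3740 = 3262.61 km³/s².
Transfer-ellipse semi-major axis a_t = (r₁ + r₂)/2 = (3740 + 17500)/2 = 10620 km.
The half-period of the transfer ellipse is t = π√(a_t³/μ) = 60194.1 s.
Target angular speed ω₂ = √(μ/r₂³) = 2.46732×10^-5 rad/s.
Angle swept by the target during transfer: ω₂·t = 1.48518 rad = 85.09°.
The orbiter traverses 180° on the transfer ellipse, so the target must lead by 180° − 85.09° = 94.9°.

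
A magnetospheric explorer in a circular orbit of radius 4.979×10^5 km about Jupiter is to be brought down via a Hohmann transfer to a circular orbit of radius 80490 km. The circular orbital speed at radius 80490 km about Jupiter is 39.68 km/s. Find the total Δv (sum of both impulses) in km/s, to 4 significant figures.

Δv = 19.92 km/s

From the circular-orbit relation v² = μ/r at r = 80490 km: μ = v²r = (39.68)² × 80490 = 1.26732×10^8 km³/s².
The Hohmann ellipse has a_t = (r₁ + r₂)/2 = 2.89195×10^5 km.
At r₁ the circular-orbit speed is v₁ = √(μ/r₁) = 15.9541 km/s.
Transfer-orbit speed at r₁ (v² = μ(2/r − 1/a)): v_a = √[μ(2/r₁ − 1/a_t)] = 8.41680 km/s.
First burn Δv₁ = |v_a − v₁| = 7.5373 km/s.
Circular speed at r₂: v₂ = √(μ/r₂) = 39.680 km/s.
Transfer-orbit speed at r₂: v_p = √[μ(2/r₂ − 1/a_t)] = 52.065 km/s.
Second burn Δv₂ = |v₂ − v_p| = 12.385 km/s.
Δv = Δv₁ + Δv₂ = 7.5373 + 12.385 = 19.92 km/s.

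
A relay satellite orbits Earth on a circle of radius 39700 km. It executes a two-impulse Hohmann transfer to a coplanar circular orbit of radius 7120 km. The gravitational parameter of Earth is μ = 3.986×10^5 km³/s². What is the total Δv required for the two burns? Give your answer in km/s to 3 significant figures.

Δv = 3.68 km/s

The Hohmann ellipse has a_t = (r₁ + r₂)/2 = 23410 km.
Circular speed at r₁: v₁ = √(μ/r₁) = √(3.986×10^5/39700) = 3.16864 km/s.
Transfer-orbit speed at r₁ (v² = μ(2/r − 1/a)): v_a = √[μ(2/r₁ − 1/a_t)] = 1.74748 km/s.
First burn Δv₁ = |v_a − v₁| = 1.4212 km/s.
Circular speed at r₂: v₂ = √(μ/r₂) = 7.4822 km/s.
Transfer-orbit speed at r₂: v_p = √[μ(2/r₂ − 1/a_t)] = 9.7437 km/s.
Second burn Δv₂ = |v₂ − v_p| = 2.2615 km/s.
Total Δv = Δv₁ + Δv₂ = 3.683 km/s.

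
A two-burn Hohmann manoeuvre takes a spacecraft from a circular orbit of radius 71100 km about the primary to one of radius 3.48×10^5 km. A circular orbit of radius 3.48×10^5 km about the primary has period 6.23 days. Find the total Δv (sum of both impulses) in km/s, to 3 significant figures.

Δv = 4.29 km/s

From Kepler's third law T² = 4π²r³/μ at r = 3.48×10^5 km, T = 6.23 days = 6.23 × 86400 s = 5.38272×10^5 s: μ = 4π²r³/T² = 5.74241×10^6 km³/s².
Transfer-ellipse semi-major axis a_t = (r₁ + r₂)/2 = (71100 + 3.480×10^5)/2 = 2.0955×10^5 km.
Circular speed at r₁: v₁ = √(μ/r₁) = √(5.74241×10^6/71100) = 8.9869 km/s.
On the transfer ellipse at r₁, vis-viva gives v_p = √[μ(2/r₁ − 1/a_t)] = 11.581 km/s.
First burn Δv₁ = |v_p − v₁| = 2.594 km/s.
At r₂, v₂ = √(μ/r₂) = 4.062 km/s.
Transfer-orbit speed at r₂: v_a = √[μ(2/r₂ − 1/a_t)] = 2.366 km/s.
Second burn Δv₂ = |v₂ − v_a| = 1.696 km/s.
Δv = Δv₁ + Δv₂ = 2.594 + 1.696 = 4.290 km/s.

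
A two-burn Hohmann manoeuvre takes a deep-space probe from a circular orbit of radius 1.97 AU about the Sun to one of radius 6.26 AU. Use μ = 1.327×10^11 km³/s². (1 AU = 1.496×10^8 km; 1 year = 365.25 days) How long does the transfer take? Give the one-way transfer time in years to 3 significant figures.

In km: r₁ = 1.97 × 1.496×10^8 = 2.94712×10^8 km; r₂ = 6.26 × 1.496×10^8 = 9.36496×10^8 km.
The Hohmann ellipse has a_t = (r₁ + r₂)/2 = 6.15604×10^8 km.
By Kepler's third law the transfer-orbit period is T = 2π√(a_t³/μ), so t = T/2 = 1.317×10^8 s.
Converting: 1.317×10^8 s ÷ 3.15576×10^7 s/year (365.25 × 86400) = 4.17 years.

t = 4.17 years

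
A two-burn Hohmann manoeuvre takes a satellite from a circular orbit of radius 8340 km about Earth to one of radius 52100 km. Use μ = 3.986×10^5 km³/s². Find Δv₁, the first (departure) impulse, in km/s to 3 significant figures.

Transfer-ellipse semi-major axis a_t = (r₁ + r₂)/2 = (8340 + 52100)/2 = 30220 km.
On the circular orbit at r = 8340 km, v_c = √(μ/r) = 6.913 km/s.
Transfer-orbit speed at the same r (vis-viva, a = a_t): v_t = √[μ(2/r − 1/a_t)] = 9.077 km/s.
Δv₁ = |v_t − v_c| = |9.077 − 6.913| = 2.164 km/s.

Δv₁ = 2.16 km/s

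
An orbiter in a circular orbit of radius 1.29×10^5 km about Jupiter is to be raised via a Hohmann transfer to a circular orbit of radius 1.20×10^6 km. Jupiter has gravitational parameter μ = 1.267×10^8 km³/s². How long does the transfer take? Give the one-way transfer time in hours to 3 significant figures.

Transfer-ellipse semi-major axis a_t = (r₁ + r₂)/2 = (1.290×10^5 + 1.200×10^6)/2 = 6.645×10^5 km.
Half the transfer-orbit period gives t = π√(a_t³/μ) = 1.512×10^5 s.
Converting: 1.512×10^5 s ÷ 3600 s/hour = 42.0 hours.

t = 42.0 hours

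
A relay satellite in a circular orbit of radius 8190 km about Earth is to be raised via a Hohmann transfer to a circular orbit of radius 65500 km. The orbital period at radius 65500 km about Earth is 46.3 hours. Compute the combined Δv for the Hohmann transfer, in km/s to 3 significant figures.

From Kepler's third law T² = 4π²r³/μ at r = 65500 km, T = 46.3 hours = 46.3 × 3600 s = 1.6668×10^5 s: μ = 4π²r³/T² = 3.99316×10^5 km³/s².
The Hohmann ellipse has a_t = (r₁ + r₂)/2 = 36845 km.
At r₁ the circular-orbit speed is v₁ = √(μ/r₁) = 6.983 km/s.
Transfer-orbit speed at r₁ (v² = μ(2/r − 1/a)): v_p = √[μ(2/r₁ − 1/a_t)] = 9.310 km/s.
First burn Δv₁ = |v_p − v₁| = 2.327 km/s.
At r₂, v₂ = √(μ/r₂) = 2.469 km/s.
Transfer-orbit speed at r₂: v_a = √[μ(2/r₂ − 1/a_t)] = 1.164 km/s.
Second burn Δv₂ = |v₂ − v_a| = 1.305 km/s.
Δv = Δv₁ + Δv₂ = 2.327 + 1.305 = 3.632 km/s.

Δv = 3.63 km/s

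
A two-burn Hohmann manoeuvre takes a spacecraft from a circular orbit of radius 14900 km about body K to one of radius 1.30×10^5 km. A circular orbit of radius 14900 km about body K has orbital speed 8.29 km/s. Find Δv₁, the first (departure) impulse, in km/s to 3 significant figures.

From the circular-orbit relation v² = μ/r at r = 14900 km: μ = v²r = (8.29)² × 14900 = 1.02399×10^6 km³/s².
Transfer-ellipse semi-major axis a_t = (r₁ + r₂)/2 = (14900 + 1.300×10^5)/2 = 72450 km.
Circular speed at r = 14900 km: v_c = √(μ/r) = 8.2900 km/s.
Transfer-orbit speed at the same r (vis-viva, a = a_t): v_t = √[μ(2/r − 1/a_t)] = 11.105 km/s.
Δv₁ = |v_t − v_c| = |11.105 − 8.2900| = 2.815 km/s.

Δv₁ = 2.81 km/s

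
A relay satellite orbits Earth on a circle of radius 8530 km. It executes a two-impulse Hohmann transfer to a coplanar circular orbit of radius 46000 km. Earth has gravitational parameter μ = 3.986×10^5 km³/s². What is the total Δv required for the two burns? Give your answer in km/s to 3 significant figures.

Semi-major axis of the transfer orbit: a_t = (8530 + 46000)/2 = 27265 km.
At r₁ the circular-orbit speed is v₁ = √(μ/r₁) = 6.836 km/s.
Transfer-orbit speed at r₁ (vis-viva): v_p = √[μ(2/r₁ − 1/a_t)] = 8.879 km/s.
First burn Δv₁ = |v_p − v₁| = 2.043 km/s.
At r₂, v₂ = √(μ/r₂) = 2.9437 km/s.
Transfer-orbit speed at r₂: v_a = √[μ(2/r₂ − 1/a_t)] = 1.6465 km/s.
Second burn Δv₂ = |v₂ − v_a| = 1.297 km/s.
Δv = Δv₁ + Δv₂ = 2.043 + 1.297 = 3.340 km/s.

Δv = 3.34 km/s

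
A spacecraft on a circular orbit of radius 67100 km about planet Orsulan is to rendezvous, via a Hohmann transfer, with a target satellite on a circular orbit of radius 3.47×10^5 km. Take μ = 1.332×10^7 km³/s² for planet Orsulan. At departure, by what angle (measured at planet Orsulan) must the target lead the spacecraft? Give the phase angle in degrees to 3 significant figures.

φ = 97.0°

Transfer-ellipse semi-major axis a_t = (r₁ + r₂)/2 = (67100 + 3.470×10^5)/2 = 2.0705×10^5 km.
Transfer time t = π√(a_t³/μ) = 81100 s.
The target's mean motion on its circular orbit is ω₂ = √(μ/r₂³) = 1.785×10^-5 rad/s.
Angle swept by the target during transfer: ω₂·t = 1.448 rad = 82.96°.
The spacecraft traverses 180° on the transfer ellipse, so the target must lead by 180° − 82.96° = 97.0°.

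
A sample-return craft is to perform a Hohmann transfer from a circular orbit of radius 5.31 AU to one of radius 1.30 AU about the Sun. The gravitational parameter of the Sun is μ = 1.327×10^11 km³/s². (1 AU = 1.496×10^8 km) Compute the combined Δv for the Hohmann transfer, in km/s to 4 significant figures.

Δv = 11.81 km/s

In km: r₁ = 5.31 × 1.496×10^8 = 7.94376×10^8 km; r₂ = 1.30 × 1.496×10^8 = 1.9448×10^8 km.
Semi-major axis of the transfer orbit: a_t = (7.94376×10^8 + 1.9448×10^8)/2 = 4.94428×10^8 km.
At r₁ the circular-orbit speed is v₁ = √(μ/r₁) = 12.925 km/s.
On the transfer ellipse at r₁, vis-viva gives v_a = √[μ(2/r₁ − 1/a_t)] = 8.1060 km/s.
First burn Δv₁ = |v_a − v₁| = 4.819 km/s.
At r₂, v₂ = √(μ/r₂) = 26.121 km/s.
Transfer-orbit speed at r₂: v_p = √[μ(2/r₂ − 1/a_t)] = 33.110 km/s.
Second burn Δv₂ = |v₂ − v_p| = 6.989 km/s.
Total Δv = Δv₁ + Δv₂ = 11.81 km/s.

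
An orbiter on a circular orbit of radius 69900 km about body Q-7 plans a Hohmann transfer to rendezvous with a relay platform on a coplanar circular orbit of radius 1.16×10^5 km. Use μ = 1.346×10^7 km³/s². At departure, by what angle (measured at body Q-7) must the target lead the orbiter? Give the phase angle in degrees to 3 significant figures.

φ = 50.9°

Semi-major axis of the transfer orbit: a_t = (69900 + 1.160×10^5)/2 = 92950 km.
The half-period of the transfer ellipse is t = π√(a_t³/μ) = 24266 s.
The target's mean motion on its circular orbit is ω₂ = √(μ/r₂³) = 9.2861×10^-5 rad/s.
Angle swept by the target during transfer: ω₂·t = 2.253 rad = 129.1°.
The orbiter traverses 180° on the transfer ellipse, so the target must lead by 180° − 129.1° = 50.9°.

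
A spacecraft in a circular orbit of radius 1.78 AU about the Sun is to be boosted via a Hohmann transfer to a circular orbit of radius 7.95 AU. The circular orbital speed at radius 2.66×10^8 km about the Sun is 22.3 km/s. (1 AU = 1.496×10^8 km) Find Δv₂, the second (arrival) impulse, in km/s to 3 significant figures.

Δv₂ = 4.17 km/s

From the circular-orbit relation v² = μ/r at r = 2.66×10^8 km: μ = v²r = (22.3)² × 2.66×10^8 = 1.32279×10^11 km³/s².
In km: r₁ = 1.78 × 1.496×10^8 = 2.66288×10^8 km; r₂ = 7.95 × 1.496×10^8 = 1.18932×10^9 km.
Semi-major axis of the transfer orbit: a_t = (2.66288×10^8 + 1.18932×10^9)/2 = 7.27804×10^8 km.
On the circular orbit at r = 1.18932×10^9 km, v_c = √(μ/r) = 10.546 km/s.
Transfer-orbit speed at the same r (vis-viva, a = a_t): v_t = √[μ(2/r − 1/a_t)] = 6.3792 km/s.
Δv₂ = |v_t − v_c| = |6.3792 − 10.546| = 4.167 km/s.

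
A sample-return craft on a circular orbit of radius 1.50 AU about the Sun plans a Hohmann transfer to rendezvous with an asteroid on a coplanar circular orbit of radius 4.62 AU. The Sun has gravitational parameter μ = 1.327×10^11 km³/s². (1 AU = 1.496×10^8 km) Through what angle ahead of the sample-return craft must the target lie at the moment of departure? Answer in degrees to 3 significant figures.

In km: r₁ = 1.50 × 1.496×10^8 = 2.244×10^8 km; r₂ = 4.62 × 1.496×10^8 = 6.91152×10^8 km.
Semi-major axis of the transfer orbit: a_t = (2.244×10^8 + 6.91152×10^8)/2 = 4.57776×10^8 km.
The half-period of the transfer ellipse is t = π√(a_t³/μ) = 8.44683×10^7 s.
Target angular speed ω₂ = √(μ/r₂³) = 2.00482×10^-8 rad/s.
Angle swept by the target during transfer: ω₂·t = 1.69344 rad = 97.03°.
The sample-return craft traverses 180° on the transfer ellipse, so the target must lead by 180° − 97.03° = 83.0°.

φ = 83.0°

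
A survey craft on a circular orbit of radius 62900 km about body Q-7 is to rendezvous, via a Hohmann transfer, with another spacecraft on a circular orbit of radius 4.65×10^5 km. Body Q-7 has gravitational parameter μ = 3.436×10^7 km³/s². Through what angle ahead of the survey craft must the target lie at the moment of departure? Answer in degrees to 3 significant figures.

φ = 103°

Semi-major axis of the transfer orbit: a_t = (62900 + 4.650×10^5)/2 = 2.6395×10^5 km.
The half-period of the transfer ellipse is t = π√(a_t³/μ) = 72678 s.
Target angular speed ω₂ = √(μ/r₂³) = 1.8486×10^-5 rad/s.
Angle swept by the target during transfer: ω₂·t = 1.3435 rad = 76.98°.
Arrival is 180° from departure on the ellipse, so φ = 180° − 76.98° = 103°.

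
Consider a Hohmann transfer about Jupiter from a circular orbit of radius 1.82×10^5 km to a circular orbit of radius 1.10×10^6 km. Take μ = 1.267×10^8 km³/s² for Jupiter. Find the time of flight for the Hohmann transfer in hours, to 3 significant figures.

t = 39.8 hours

Transfer-ellipse semi-major axis a_t = (r₁ + r₂)/2 = (1.820×10^5 + 1.100×10^6)/2 = 6.410×10^5 km.
Half the transfer-orbit period gives t = π√(a_t³/μ) = 1.432×10^5 s.
Converting: 1.432×10^5 s ÷ 3600 s/hour = 39.8 hours.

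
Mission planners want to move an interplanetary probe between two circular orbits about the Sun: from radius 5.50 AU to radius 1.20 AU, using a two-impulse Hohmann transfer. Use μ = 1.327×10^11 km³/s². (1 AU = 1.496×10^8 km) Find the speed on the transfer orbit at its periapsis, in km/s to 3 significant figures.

v = 34.8 km/s

In km: r₁ = 5.50 × 1.496×10^8 = 8.228×10^8 km; r₂ = 1.20 × 1.496×10^8 = 1.7952×10^8 km.
The Hohmann ellipse has a_t = (r₁ + r₂)/2 = 5.0116×10^8 km.
At periapsis, r = 1.7952×10^8 km.
Applying v² = μ(2/r − 1/a_t): v = 34.84 km/s.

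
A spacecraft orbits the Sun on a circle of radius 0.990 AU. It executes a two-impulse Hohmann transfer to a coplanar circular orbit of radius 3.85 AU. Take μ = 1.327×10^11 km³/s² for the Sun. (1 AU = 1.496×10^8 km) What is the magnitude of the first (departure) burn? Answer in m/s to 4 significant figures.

In km: r₁ = 0.990 × 1.496×10^8 = 1.48104×10^8 km; r₂ = 3.85 × 1.496×10^8 = 5.7596×10^8 km.
Semi-major axis of the transfer orbit: a_t = (1.48104×10^8 + 5.7596×10^8)/2 = 3.62032×10^8 km.
Circular speed at r = 1.48104×10^8 km: v_c = √(μ/r) = 29.933 km/s.
Vis-viva on the transfer ellipse at r = 1.48104×10^8 km gives v_t = √[μ(2/r − 1/a_t)] = 37.755 km/s.
Δv₁ = |v_t − v_c| = |37.755 − 29.933| = 7.822 km/s.

Δv₁ = 7822 m/s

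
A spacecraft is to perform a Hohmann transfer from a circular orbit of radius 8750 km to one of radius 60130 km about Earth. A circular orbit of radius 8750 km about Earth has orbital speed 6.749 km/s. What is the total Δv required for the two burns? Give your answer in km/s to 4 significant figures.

Δv = 3.446 km/s

From the circular-orbit relation v² = μ/r at r = 8750 km: μ = v²r = (6.749)² × 8750 = 3.98554×10^5 km³/s².
Transfer-ellipse semi-major axis a_t = (r₁ + r₂)/2 = (8750 + 60130)/2 = 34440 km.
At r₁ the circular-orbit speed is v₁ = √(μ/r₁) = 6.749 km/s.
Transfer-orbit speed at r₁ (vis-viva): v_p = √[μ(2/r₁ − 1/a_t)] = 8.918 km/s.
First burn Δv₁ = |v_p − v₁| = 2.169 km/s.
At r₂, v₂ = √(μ/r₂) = 2.575 km/s.
Transfer-orbit speed at r₂: v_a = √[μ(2/r₂ − 1/a_t)] = 1.298 km/s.
Second burn Δv₂ = |v₂ − v_a| = 1.277 km/s.
Δv = Δv₁ + Δv₂ = 2.169 + 1.277 = 3.446 km/s.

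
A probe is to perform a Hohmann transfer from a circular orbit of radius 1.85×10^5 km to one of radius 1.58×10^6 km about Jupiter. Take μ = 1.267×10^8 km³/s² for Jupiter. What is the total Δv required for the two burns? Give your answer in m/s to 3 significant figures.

Semi-major axis of the transfer orbit: a_t = (1.850×10^5 + 1.580×10^6)/2 = 8.825×10^5 km.
Circular speed at r₁: v₁ = √(μ/r₁) = √(1.267×10^8/1.850×10^5) = 26.170 km/s.
Transfer-orbit speed at r₁ (vis-viva): v_p = √[μ(2/r₁ − 1/a_t)] = 35.017 km/s.
First burn Δv₁ = |v_p − v₁| = 8.847 km/s.
At r₂, v₂ = √(μ/r₂) = 8.955 km/s.
Transfer-orbit speed at r₂: v_a = √[μ(2/r₂ − 1/a_t)] = 4.100 km/s.
Second burn Δv₂ = |v₂ − v_a| = 4.855 km/s.
Δv = Δv₁ + Δv₂ = 8.847 + 4.855 = 13.70 km/s.

Δv = 13700 m/s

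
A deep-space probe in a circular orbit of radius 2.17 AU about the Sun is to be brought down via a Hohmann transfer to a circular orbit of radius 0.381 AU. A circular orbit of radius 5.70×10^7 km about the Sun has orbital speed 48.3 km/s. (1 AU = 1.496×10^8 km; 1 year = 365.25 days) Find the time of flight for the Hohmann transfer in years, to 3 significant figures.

t = 0.720 years

From the circular-orbit relation v² = μ/r at r = 5.70×10^7 km: μ = v²r = (48.3)² × 5.70×10^7 = 1.32975×10^11 km³/s².
In km: r₁ = 2.17 × 1.496×10^8 = 3.24632×10^8 km; r₂ = 0.381 × 1.496×10^8 = 5.69976×10^7 km.
The Hohmann ellipse has a_t = (r₁ + r₂)/2 = 1.908148×10^8 km.
Half the transfer-orbit period gives t = π√(a_t³/μ) = 2.271×10^7 s.
Converting: 2.271×10^7 s ÷ 3.15576×10^7 s/year (365.25 × 86400) = 0.720 years.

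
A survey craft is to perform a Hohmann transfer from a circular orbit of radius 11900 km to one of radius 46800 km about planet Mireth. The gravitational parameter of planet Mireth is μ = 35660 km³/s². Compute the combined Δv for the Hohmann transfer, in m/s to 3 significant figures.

Δv = 772 m/s

Semi-major axis of the transfer orbit: a_t = (11900 + 46800)/2 = 29350 km.
At r₁ the circular-orbit speed is v₁ = √(μ/r₁) = 1.7311 km/s.
On the transfer ellipse at r₁, vis-viva gives v_p = √[μ(2/r₁ − 1/a_t)] = 2.1859 km/s.
First burn Δv₁ = |v_p − v₁| = 0.4548 km/s.
At r₂, v₂ = √(μ/r₂) = 0.8729 km/s.
Transfer-orbit speed at r₂: v_a = √[μ(2/r₂ − 1/a_t)] = 0.5558 km/s.
Second burn Δv₂ = |v₂ − v_a| = 0.3171 km/s.
Δv = Δv₁ + Δv₂ = 0.4548 + 0.3171 = 0.7719 km/s.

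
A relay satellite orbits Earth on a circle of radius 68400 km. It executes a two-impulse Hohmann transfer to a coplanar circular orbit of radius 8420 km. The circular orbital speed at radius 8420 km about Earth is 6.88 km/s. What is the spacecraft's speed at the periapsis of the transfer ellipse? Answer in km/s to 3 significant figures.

From the circular-orbit relation v² = μ/r at r = 8420 km: μ = v²r = (6.88)² × 8420 = 3.98556×10^5 km³/s².
The Hohmann ellipse has a_t = (r₁ + r₂)/2 = 38410 km.
The periapsis of the transfer ellipse is at r = 8420 km.
From the vis-viva equation, v = √[μ(2/r − 1/a_t)] = 9.181 km/s.

v = 9.18 km/s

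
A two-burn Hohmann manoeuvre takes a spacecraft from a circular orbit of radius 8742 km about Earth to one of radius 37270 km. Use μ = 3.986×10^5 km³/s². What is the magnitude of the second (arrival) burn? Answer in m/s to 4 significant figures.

Δv₂ = 1254 m/s

The Hohmann ellipse has a_t = (r₁ + r₂)/2 = 23006 km.
Circular speed at r = 37270 km: v_c = √(μ/r) = 3.270 km/s.
Transfer-orbit speed at the same r (vis-viva, a = a_t): v_t = √[μ(2/r − 1/a_t)] = 2.016 km/s.
Δv₂ = |v_t − v_c| = |2.016 − 3.270| = 1.254 km/s.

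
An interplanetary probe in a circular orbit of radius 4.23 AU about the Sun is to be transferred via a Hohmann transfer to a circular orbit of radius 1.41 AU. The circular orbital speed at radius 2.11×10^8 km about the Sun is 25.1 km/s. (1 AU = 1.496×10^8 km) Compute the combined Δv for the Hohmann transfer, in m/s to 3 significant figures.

Δv = 9890 m/s

From the circular-orbit relation v² = μ/r at r = 2.11×10^8 km: μ = v²r = (25.1)² × 2.11×10^8 = 1.32932×10^11 km³/s².
In km: r₁ = 4.23 × 1.496×10^8 = 6.32808×10^8 km; r₂ = 1.41 × 1.496×10^8 = 2.10936×10^8 km.
The Hohmann ellipse has a_t = (r₁ + r₂)/2 = 4.21872×10^8 km.
Circular speed at r₁: v₁ = √(μ/r₁) = √(1.32932×10^11/6.32808×10^8) = 14.494 km/s.
On the transfer ellipse at r₁, vis-viva gives v_a = √[μ(2/r₁ − 1/a_t)] = 10.249 km/s.
First burn Δv₁ = |v_a − v₁| = 4.245 km/s.
Circular speed at r₂: v₂ = √(μ/r₂) = 25.104 km/s.
Transfer-orbit speed at r₂: v_p = √[μ(2/r₂ − 1/a_t)] = 30.746 km/s.
Second burn Δv₂ = |v₂ − v_p| = 5.642 km/s.
Total Δv = Δv₁ + Δv₂ = 9.887 km/s.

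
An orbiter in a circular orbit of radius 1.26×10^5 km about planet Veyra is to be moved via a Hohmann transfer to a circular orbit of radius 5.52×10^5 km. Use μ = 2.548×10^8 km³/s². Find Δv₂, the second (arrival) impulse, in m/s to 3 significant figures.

The Hohmann ellipse has a_t = (r₁ + r₂)/2 = 3.390×10^5 km.
Circular speed at r = 5.520×10^5 km: v_c = √(μ/r) = 21.4847 km/s.
Vis-viva on the transfer ellipse at r = 5.520×10^5 km gives v_t = √[μ(2/r − 1/a_t)] = 13.0983 km/s.
Δv₂ = |v_t − v_c| = |13.0983 − 21.4847| = 8.386 km/s.

Δv₂ = 8390 m/s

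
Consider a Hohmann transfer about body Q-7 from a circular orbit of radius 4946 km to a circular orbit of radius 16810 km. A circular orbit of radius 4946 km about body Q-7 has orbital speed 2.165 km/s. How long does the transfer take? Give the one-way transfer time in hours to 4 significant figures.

t = 6.503 hours

From the circular-orbit relation v² = μ/r at r = 4946 km: μ = v²r = (2.165)² × 4946 = 23183.0 km³/s².
The Hohmann ellipse has a_t = (r₁ + r₂)/2 = 10878 km.
Half the transfer-orbit period gives t = π√(a_t³/μ) = 23410 s.
Converting: 23410 s ÷ 3600 s/hour = 6.503 hours.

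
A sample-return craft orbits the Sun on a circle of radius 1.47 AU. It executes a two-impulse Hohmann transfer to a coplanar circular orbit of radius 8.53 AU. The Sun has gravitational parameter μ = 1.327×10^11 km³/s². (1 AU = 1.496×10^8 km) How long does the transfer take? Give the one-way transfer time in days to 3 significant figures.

t = 2040 days

In km: r₁ = 1.47 × 1.496×10^8 = 2.19912×10^8 km; r₂ = 8.53 × 1.496×10^8 = 1.276088×10^9 km.
Transfer-ellipse semi-major axis a_t = (r₁ + r₂)/2 = (2.19912×10^8 + 1.276088×10^9)/2 = 7.480×10^8 km.
Transfer time t = π√(a_t³/μ) = π√((7.480×10^8)³ / 1.327×10^11) = 1.764×10^8 s.
Converting: 1.764×10^8 s ÷ 86400 s/day = 2040 days.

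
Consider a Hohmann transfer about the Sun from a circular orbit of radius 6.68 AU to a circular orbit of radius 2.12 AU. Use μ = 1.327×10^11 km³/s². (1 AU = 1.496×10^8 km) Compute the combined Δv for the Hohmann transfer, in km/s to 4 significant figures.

In km: r₁ = 6.68 × 1.496×10^8 = 9.99328×10^8 km; r₂ = 2.12 × 1.496×10^8 = 3.17152×10^8 km.
Semi-major axis of the transfer orbit: a_t = (9.99328×10^8 + 3.17152×10^8)/2 = 6.5824×10^8 km.
At r₁ the circular-orbit speed is v₁ = √(μ/r₁) = 11.52342 km/s.
Transfer-orbit speed at r₁ (vis-viva): v_a = √[μ(2/r₁ − 1/a_t)] = 7.998767 km/s.
First burn Δv₁ = |v_a − v₁| = 3.5247 km/s.
At r₂, v₂ = √(μ/r₂) = 20.4551 km/s.
Transfer-orbit speed at r₂: v_p = √[μ(2/r₂ − 1/a_t)] = 25.2037 km/s.
Second burn Δv₂ = |v₂ − v_p| = 4.7486 km/s.
Total Δv = Δv₁ + Δv₂ = 8.273 km/s.

Δv = 8.273 km/s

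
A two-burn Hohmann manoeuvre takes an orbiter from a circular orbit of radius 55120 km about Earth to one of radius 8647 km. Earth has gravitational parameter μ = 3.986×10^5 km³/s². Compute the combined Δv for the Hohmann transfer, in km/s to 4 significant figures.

Transfer-ellipse semi-major axis a_t = (r₁ + r₂)/2 = (55120 + 8647)/2 = 31883.5 km.
Circular speed at r₁: v₁ = √(μ/r₁) = √(3.986×10^5/55120) = 2.6891 km/s.
On the transfer ellipse at r₁, vis-viva equation gives v_a = √[μ(2/r₁ − 1/a_t)] = 1.4004 km/s.
First burn Δv₁ = |v_a − v₁| = 1.2887 km/s.
Circular speed at r₂: v₂ = √(μ/r₂) = 6.78947 km/s.
Transfer-orbit speed at r₂: v_p = √[μ(2/r₂ − 1/a_t)] = 8.92704 km/s.
Second burn Δv₂ = |v₂ − v_p| = 2.1376 km/s.
Total Δv = Δv₁ + Δv₂ = 3.426 km/s.

Δv = 3.426 km/s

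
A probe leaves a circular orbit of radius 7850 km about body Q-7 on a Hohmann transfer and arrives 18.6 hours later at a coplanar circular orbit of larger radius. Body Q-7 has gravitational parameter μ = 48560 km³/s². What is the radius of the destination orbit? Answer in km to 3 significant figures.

r₂ = 48200 km

Transfer time t = 18.6 hours = 66960 s, and t = π√(a_t³/μ).
So a_t = (μ t²/π²)^(1/3) = (48560 × (66960)² / π²)^(1/3) = 28046 km.
Since a_t = (r₁ + r₂)/2, r₂ = 2a_t − r₁ = 2×28046 − 7850 = 48242 km.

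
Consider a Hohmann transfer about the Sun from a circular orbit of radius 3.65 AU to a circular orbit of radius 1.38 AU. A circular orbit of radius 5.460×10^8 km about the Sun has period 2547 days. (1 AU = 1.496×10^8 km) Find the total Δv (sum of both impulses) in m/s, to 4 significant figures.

From Kepler's third law T² = 4π²r³/μ at r = 5.460×10^8 km, T = 2547 days = 2547 × 86400 s = 2.200608×10^8 s: μ = 4π²r³/T² = 1.32694×10^11 km³/s².
In km: r₁ = 3.65 × 1.496×10^8 = 5.4604×10^8 km; r₂ = 1.38 × 1.496×10^8 = 2.06448×10^8 km.
Transfer-ellipse semi-major axis a_t = (r₁ + r₂)/2 = (5.4604×10^8 + 2.06448×10^8)/2 = 3.76244×10^8 km.
Circular speed at r₁: v₁ = √(μ/r₁) = √(1.32694×10^11/5.4604×10^8) = 15.5888 km/s.
On the transfer ellipse at r₁, vis-viva equation gives v_a = √[μ(2/r₁ − 1/a_t)] = 11.5474 km/s.
First burn Δv₁ = |v_a − v₁| = 4.041 km/s.
At r₂, v₂ = √(μ/r₂) = 25.35 km/s.
Transfer-orbit speed at r₂: v_p = √[μ(2/r₂ − 1/a_t)] = 30.54 km/s.
Second burn Δv₂ = |v₂ − v_p| = 5.190 km/s.
Δv = Δv₁ + Δv₂ = 4.041 + 5.190 = 9.231 km/s.

Δv = 9231 m/s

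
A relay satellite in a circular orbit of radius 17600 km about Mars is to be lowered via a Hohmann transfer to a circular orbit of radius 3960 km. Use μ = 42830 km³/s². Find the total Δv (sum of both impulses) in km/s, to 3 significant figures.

Semi-major axis of the transfer orbit: a_t = (17600 + 3960)/2 = 10780 km.
At r₁ the circular-orbit speed is v₁ = √(μ/r₁) = 1.560 km/s.
Transfer-orbit speed at r₁ (v² = μ(2/r − 1/a)): v_a = √[μ(2/r₁ − 1/a_t)] = 0.9455 km/s.
First burn Δv₁ = |v_a − v₁| = 0.6145 km/s.
At r₂, v₂ = √(μ/r₂) = 3.2887 km/s.
Transfer-orbit speed at r₂: v_p = √[μ(2/r₂ − 1/a_t)] = 4.2022 km/s.
Second burn Δv₂ = |v₂ − v_p| = 0.9135 km/s.
Δv = Δv₁ + Δv₂ = 0.6145 + 0.9135 = 1.528 km/s.

Δv = 1.53 km/s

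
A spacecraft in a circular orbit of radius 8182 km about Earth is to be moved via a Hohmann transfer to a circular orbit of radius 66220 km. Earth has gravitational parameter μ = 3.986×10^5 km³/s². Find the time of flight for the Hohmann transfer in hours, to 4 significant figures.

t = 9.918 hours

Transfer-ellipse semi-major axis a_t = (r₁ + r₂)/2 = (8182 + 66220)/2 = 37201 km.
Transfer time t = π√(a_t³/μ) = π√((37201)³ / 3.986×10^5) = 35704 s.
Converting: 35704 s ÷ 3600 s/hour = 9.918 hours.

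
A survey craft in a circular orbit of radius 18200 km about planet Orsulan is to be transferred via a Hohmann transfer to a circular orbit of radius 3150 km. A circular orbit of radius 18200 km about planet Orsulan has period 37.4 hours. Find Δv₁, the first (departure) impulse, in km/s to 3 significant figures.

Δv₁ = 0.388 km/s

From Kepler's third law T² = 4π²r³/μ at r = 18200 km, T = 37.4 hours = 37.4 × 3600 s = 1.3464×10^5 s: μ = 4π²r³/T² = 13128.8 km³/s².
Semi-major axis of the transfer orbit: a_t = (18200 + 3150)/2 = 10675 km.
Circular speed at r = 18200 km: v_c = √(μ/r) = 0.84933 km/s.
Transfer-orbit speed at the same r (vis-viva, a = a_t): v_t = √[μ(2/r − 1/a_t)] = 0.46137 km/s.
Δv₁ = |v_t − v_c| = |0.46137 − 0.84933| = 0.3880 km/s.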